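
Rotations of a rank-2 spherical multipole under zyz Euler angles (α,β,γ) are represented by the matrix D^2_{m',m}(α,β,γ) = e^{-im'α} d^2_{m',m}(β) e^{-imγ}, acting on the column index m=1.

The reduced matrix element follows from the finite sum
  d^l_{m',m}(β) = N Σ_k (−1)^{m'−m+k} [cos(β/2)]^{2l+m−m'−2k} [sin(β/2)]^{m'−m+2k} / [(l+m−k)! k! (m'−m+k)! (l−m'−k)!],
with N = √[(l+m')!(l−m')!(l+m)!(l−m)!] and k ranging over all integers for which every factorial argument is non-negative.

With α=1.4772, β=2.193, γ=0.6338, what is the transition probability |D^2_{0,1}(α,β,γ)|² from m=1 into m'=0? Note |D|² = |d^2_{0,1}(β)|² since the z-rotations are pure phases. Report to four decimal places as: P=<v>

First d^2_{0,1}(β=2.1930), then the phase factors e^{-i(0)α} and e^{-i(1)γ}:
With c≡cos(β/2)=0.456713 and s≡sin(β/2)=0.889614, N=[2·2·6·1]^{1/2}=4.898979
Admissible k: 1..2 (factorial args all ≥0)
  k=1: (−1)^0·4.8990/(2)·0.4567^3·0.8896^1 = +0.207590
  k=2: (−1)^1·4.8990/(2)·0.4567^1·0.8896^3 = -0.787633
d^2_{0,1}(2.1930) = +0.207590 -0.787633 = -0.580043
|D^2_{0,1}|² = |d^2_{0,1}(β)|² = (-0.580043)² = 0.336450 (the z-rotation phases have unit modulus)

P=0.3364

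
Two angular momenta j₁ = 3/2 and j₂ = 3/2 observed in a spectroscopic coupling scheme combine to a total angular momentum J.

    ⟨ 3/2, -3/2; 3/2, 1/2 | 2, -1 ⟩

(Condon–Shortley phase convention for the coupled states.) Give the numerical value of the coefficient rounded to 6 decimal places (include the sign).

√[5·1!2!2!/6! · 0!3!2!1!1!3!] = √(2)
  +(−1)^1/∏(1,0,2,1,0,1)! = -1/2  (running -1/2)
⟨..|..⟩ = √(2)·(-1/2) = -0.707107

−√(1/2) ≈ -0.707107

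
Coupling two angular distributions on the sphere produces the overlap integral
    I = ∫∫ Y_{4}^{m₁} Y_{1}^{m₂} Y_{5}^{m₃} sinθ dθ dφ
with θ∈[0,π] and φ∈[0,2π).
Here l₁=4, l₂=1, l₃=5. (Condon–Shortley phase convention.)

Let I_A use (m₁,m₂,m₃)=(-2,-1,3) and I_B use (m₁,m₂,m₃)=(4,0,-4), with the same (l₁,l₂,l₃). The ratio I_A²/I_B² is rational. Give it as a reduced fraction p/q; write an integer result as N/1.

28/9

Shared (l₁,l₂,l₃)=(4,1,5): N and (l;000)² cancel in I_A²/I_B².
A: Δ = 0!·8!·2!/11! = 1/495; Racah Σ t=0..0: t=0:+1/2880 = 1/2880; ⇒ 3j(4 1 5; -2 -1 3)² = 28/495, sgn +1
B: Δ = 0!·8!·2!/11! = 1/495; Racah Σ t=0..0: t=0:+1/40320 = 1/40320; ⇒ 3j(4 1 5; 4 0 -4)² = 1/55, sgn -1
I_A²/I_B² = (28/495)/(1/55) = 28/9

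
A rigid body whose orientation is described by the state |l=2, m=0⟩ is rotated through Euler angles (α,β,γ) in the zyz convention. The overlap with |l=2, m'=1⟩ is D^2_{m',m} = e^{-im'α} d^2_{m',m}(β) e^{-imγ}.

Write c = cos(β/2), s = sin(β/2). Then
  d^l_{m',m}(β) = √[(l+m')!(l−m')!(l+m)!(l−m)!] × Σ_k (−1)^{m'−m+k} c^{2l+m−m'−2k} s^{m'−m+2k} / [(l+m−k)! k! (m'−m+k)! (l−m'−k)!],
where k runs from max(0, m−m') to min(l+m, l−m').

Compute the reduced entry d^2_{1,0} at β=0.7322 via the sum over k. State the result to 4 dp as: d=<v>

d^2_{1,0}(β=0.7322) via the finite sum:
With c≡cos(β/2)=0.933731 and s≡sin(β/2)=0.357977, N=[6·1·2·2]^{1/2}=4.898979
The bounds max(0,m−m')=0 and min(l+m,l−m')=1 give 2 terms
  k=0: (−1)^1·4.8990/(2)·0.9337^3·0.3580^1 = -0.713830
  k=1: (−1)^2·4.8990/(2)·0.9337^1·0.3580^3 = +0.104921
d^2_{1,0}(0.7322) = -0.713830 +0.104921 = -0.608910

d=-0.6089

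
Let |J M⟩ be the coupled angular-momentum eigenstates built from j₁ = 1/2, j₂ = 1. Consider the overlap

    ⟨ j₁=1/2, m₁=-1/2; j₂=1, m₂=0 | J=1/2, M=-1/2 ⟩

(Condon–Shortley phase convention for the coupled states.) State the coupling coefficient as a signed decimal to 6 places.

j₁+j₂−J=1  J+j₁−j₂=0  J−j₁+j₂=1  j₁+j₂+J+1=3
(j₁±m₁, j₂±m₂, J±M) = (0,1,1,1,0,1)
P² = 1/3
sum k=1..1:
  [1] −1/1 = -1
S = -1
C² = P²·S² = 1/3 ; C = -0.577350

−√(1/3) = -0.577350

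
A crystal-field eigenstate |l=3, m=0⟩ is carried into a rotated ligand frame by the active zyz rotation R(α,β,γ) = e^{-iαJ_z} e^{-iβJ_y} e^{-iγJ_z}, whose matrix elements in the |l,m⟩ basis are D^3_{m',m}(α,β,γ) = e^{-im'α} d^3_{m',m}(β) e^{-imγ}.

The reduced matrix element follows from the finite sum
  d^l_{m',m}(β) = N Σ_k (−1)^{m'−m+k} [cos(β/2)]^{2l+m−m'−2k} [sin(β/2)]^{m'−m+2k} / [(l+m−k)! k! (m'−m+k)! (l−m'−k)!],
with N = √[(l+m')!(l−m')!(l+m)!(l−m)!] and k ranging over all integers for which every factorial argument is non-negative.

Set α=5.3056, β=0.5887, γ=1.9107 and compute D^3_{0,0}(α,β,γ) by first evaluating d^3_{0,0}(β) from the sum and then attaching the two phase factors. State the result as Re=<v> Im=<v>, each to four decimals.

First d^3_{0,0}(β=0.5887), then the phase factors e^{-i(0)α} and e^{-i(0)γ}:
With c≡cos(β/2)=0.956991 and s≡sin(β/2)=0.290118, N=[6·6·6·6]^{1/2}=36.000000
Admissible k: 0..3 (factorial args all ≥0)
  k=0: (−1)^0·36.0000/(36)·0.9570^6·0.2901^0 = +0.768152
  k=1: (−1)^1·36.0000/(4)·0.9570^4·0.2901^2 = -0.635364
  k=2: (−1)^2·36.0000/(4)·0.9570^2·0.2901^4 = +0.058392
  k=3: (−1)^3·36.0000/(36)·0.9570^0·0.2901^6 = -0.000596
d^3_{0,0}(0.5887) = +0.768152 -0.635364 +0.058392 -0.000596 = +0.190583
Phases: e^{-i·(0)·5.3056}=+1.000000+0.000000i, e^{-i·(0)·1.9107}=+1.000000+0.000000i ⇒ D=+0.190583+0.000000i

Re=0.1906 Im=0.0000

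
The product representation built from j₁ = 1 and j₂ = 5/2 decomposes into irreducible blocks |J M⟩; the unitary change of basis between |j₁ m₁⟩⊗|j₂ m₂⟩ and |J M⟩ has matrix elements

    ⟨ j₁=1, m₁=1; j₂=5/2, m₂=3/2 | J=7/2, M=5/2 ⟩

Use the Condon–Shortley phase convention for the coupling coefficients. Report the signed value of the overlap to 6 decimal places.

triangle: 0!×2!×5!/8! = 240/40320
(j±m)!: 2!×0!×4!×1!×6!×1! = 34560
prefactor² = (2J+1)×Δ×N² = 11520/7
  k=0: +1/(0!×0!×0!×4!×2!×1!) = 1/48
Σ = 1/48  ⇒  CG² = 11520/7×(1/48)² = 5/7
CG = +√(5/7) = +0.845154

+√(5/7) = +0.845154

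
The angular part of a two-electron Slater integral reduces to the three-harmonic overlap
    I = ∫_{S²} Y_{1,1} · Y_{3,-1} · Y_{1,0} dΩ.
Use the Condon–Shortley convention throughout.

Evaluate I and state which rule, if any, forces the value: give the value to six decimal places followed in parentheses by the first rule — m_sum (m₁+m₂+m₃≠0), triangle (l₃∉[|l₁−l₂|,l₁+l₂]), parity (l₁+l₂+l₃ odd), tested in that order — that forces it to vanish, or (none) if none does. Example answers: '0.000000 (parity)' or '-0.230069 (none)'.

triangle: need 2≤l₃≤4, have 1; I=0

0.000000 (triangle)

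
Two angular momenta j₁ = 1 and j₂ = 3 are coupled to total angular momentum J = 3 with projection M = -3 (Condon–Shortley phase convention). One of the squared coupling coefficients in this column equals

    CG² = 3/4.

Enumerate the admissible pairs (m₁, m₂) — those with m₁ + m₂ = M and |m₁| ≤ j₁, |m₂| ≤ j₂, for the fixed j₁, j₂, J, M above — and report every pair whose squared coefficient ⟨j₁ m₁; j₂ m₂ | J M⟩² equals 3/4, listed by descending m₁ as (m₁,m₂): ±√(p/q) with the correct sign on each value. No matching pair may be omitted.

Admissible pairs with m₁+m₂ = M = -3: (-1,-2), (0,-3)
  (m₁,m₂)=(0,-3): CG² = 3/4, CG = +√(3/4)   ← matches the target
  (m₁,m₂)=(-1,-2): CG² = 1/4, CG = −√(1/4)
Pairs with CG² = 3/4: (0,-3): +√(3/4)

(0,-3): +√(3/4)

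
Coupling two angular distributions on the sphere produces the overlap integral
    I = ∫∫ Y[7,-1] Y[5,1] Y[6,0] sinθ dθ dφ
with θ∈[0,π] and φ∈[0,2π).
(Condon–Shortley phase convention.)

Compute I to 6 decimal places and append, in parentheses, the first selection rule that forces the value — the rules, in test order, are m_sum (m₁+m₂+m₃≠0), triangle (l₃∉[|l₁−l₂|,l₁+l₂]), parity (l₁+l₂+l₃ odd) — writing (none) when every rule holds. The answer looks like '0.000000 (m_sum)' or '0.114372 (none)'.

Rules hold: Σm=0, L=18 even, 2≤6≤12.
N = 15·11·13 = 2145
Δ = 6!·8!·4!/19! = 1/174594420
Racah Σ t=1..5: t=1:−1/4147200 t=2:+1/207360 t=3:−1/82944 t=4:+1/207360 t=5:−1/4147200 = -1/345600
⇒ 3j(7 5 6; 0 0 0)² = 420/46189, sgn -1
Racah Σ t=2..6: t=2:+1/1658880 t=3:−1/155520 t=4:+1/110592 t=5:−1/518400 t=6:+1/24883200 = 11/8294400
⇒ 3j(7 5 6; -1 1 0)² = 11/4199, sgn +1
4πI² = N·(3j₀)²·(3jₘ)² = 69300/1356277
I = -1·√(0.0510958/4π) = -0.06376575
No selection rule forces the value: the integral is nonzero (none).

-0.063766 (none)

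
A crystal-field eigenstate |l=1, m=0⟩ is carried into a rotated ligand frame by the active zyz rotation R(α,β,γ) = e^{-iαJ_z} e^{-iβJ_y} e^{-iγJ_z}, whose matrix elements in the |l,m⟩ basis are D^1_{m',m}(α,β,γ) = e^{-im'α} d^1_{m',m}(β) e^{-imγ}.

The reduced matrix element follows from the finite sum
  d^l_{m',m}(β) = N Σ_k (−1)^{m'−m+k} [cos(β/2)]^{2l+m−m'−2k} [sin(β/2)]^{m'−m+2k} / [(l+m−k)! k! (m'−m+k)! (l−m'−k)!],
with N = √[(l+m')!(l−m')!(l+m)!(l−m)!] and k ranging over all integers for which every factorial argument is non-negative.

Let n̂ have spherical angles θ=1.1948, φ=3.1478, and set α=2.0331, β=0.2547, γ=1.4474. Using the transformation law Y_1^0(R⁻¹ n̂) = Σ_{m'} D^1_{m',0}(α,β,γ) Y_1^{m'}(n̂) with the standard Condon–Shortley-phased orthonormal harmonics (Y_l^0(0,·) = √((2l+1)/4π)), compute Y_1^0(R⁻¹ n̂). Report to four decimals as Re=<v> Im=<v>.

Need the full column D^1_{m',0} for m'=−1..1 at α=2.0331, β=0.2547, γ=1.4474.
cos(β/2)=0.991902, sin(β/2)=0.127006
d^1_{-1,0}: single k=1 term ⇒ +0.178159;  D = -0.079461+0.159457i
d^1_{0,0}: k∈[0..1] ⇒ +0.983869 -0.016131 = +0.967739;  D = +0.967739+0.000000i
d^1_{1,0}: single k=0 term ⇒ -0.178159;  D = +0.079461+0.159457i
Y_1^{m'}(θ=1.1948,φ=3.1478) and Σ D·Y over m':
  (-0.0795+0.1595i)·(-0.3214+0.0020i)  (+0.9677+0.0000i)·(+0.1794+0.0000i)  (+0.0795+0.1595i)·(+0.3214+0.0020i)
Y_1^0(R⁻¹ n̂) = +0.224060+0.000000i

Re=0.2241 Im=0.0000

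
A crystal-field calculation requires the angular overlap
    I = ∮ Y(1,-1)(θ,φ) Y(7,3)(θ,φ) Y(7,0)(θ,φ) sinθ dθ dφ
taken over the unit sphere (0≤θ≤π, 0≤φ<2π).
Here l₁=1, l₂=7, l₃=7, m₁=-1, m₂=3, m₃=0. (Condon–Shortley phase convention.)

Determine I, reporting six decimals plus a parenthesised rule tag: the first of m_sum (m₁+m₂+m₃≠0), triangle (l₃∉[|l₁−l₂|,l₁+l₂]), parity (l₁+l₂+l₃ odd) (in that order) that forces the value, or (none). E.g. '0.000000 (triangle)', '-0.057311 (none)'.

0.000000 (m_sum)

-1 + 3 + 0 = 2 ≠ 0: azimuthal integral kills it; I = 0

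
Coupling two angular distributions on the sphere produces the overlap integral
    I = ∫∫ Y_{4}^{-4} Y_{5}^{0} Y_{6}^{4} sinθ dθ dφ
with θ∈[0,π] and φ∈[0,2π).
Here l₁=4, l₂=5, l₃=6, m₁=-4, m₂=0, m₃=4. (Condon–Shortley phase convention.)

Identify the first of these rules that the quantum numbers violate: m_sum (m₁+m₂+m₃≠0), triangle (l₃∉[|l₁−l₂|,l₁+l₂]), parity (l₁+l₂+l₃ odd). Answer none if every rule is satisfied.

azimuthal sum: -4 + 0 + 4 = 0  ✓
1 ≤ 6 ≤ 9 (triangle on l)  ✓
L = 4 + 5 + 6 = 15 (odd)  ✗

parity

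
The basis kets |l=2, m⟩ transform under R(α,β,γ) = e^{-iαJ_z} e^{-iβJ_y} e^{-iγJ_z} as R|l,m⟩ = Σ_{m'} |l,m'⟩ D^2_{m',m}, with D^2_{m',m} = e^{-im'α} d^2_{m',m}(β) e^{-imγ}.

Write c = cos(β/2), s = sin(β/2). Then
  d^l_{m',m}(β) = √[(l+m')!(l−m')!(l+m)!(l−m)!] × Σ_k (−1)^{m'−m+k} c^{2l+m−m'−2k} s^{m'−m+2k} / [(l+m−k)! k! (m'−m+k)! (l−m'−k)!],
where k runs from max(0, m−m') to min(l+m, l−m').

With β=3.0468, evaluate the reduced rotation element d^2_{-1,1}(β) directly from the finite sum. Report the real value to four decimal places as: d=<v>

d=-0.9888

d^2_{-1,1}(β=3.0468) via the finite sum:
Half-angle: c=0.047379, s=0.998877. N=√(1·6·6·1)=6.000000
The bounds max(0,m−m')=2 and min(l+m,l−m')=3 give 2 terms
  k=2: (−1)^0·6.0000/(2)·0.0474^2·0.9989^2 = +0.006719
  k=3: (−1)^1·6.0000/(6)·0.0474^0·0.9989^4 = -0.995516
d^2_{-1,1}(3.0468) = +0.006719 -0.995516 = -0.988797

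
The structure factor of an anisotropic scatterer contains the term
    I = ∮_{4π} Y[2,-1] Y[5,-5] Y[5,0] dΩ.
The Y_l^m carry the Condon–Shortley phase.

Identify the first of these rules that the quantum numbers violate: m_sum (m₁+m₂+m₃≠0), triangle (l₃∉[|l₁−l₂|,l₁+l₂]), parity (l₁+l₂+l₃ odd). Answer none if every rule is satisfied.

m_sum

Σmᵢ = -6  ✗
l₃∈[|l₁−l₂|,l₁+l₂]=[3,7], have l₃=5
Σlᵢ = 12 ⇒ even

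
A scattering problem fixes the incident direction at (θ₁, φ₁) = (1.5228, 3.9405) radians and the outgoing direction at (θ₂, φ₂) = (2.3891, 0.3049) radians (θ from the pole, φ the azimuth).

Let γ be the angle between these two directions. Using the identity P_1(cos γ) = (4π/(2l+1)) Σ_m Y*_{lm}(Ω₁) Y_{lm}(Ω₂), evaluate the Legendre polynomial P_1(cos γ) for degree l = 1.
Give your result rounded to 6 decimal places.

-0.636076

Summing Y*_{l m}(θ₁,φ₁)·Y_{l m}(θ₂,φ₂) over m ∈ [−1, 1]; prefactor 4π/(2·1+1) = 4.188790:
  [-1]  conj(Y_{1,-1})(Ω₁) = -0.240701-0.247294i ; Y_{1,-1}(Ω₂) = +0.225240-0.070886i ; Δ = -0.071745-0.038638i
  [+0]  conj(Y_{1,0})(Ω₁) = +0.023442-0.000000i ; Y_{1,0}(Ω₂) = -0.356674+0.000000i ; Δ = -0.008361+0.000000i
  [+1]  conj(Y_{1,1})(Ω₁) = +0.240701-0.247294i ; Y_{1,1}(Ω₂) = -0.225240-0.070886i ; Δ = -0.071745+0.038638i
Accumulated sum -0.151852+0.000000i; after 4π/(2l+1) scaling, -0.636076+0.000000i ⇒ P_1 = -0.636076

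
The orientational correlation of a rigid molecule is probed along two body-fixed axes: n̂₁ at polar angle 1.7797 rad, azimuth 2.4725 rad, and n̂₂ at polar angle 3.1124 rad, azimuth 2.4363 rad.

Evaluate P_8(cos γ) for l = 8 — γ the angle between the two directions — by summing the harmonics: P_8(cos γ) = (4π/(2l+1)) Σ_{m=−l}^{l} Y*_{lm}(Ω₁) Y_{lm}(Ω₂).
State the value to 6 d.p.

-0.122239

Summing Y*_{l m}(θ₁,φ₁)·Y_{l m}(θ₂,φ₂) over m ∈ [−8, 8]; prefactor 4π/(2·8+1) = 0.739198:
  [-8]  conj(Y_{8,-8})(Ω₁) = (0.258298, 0.346666) ; Y_{8,-8}(Ω₂) = (0.000000, -0.000000) ; Δ = (0.000000, 0.000000)
  [-7]  conj(Y_{8,-7})(Ω₁) = (-0.010535, 0.366445) ; Y_{8,-7}(Ω₂) = (0.000000, -0.000000) ; Δ = (0.000000, 0.000000)
  [-6]  conj(Y_{8,-6})(Ω₁) = (0.075224, -0.089703) ; Y_{8,-6}(Ω₂) = (-0.000000, -0.000000) ; Δ = (-0.000000, -0.000000)
  [-5]  conj(Y_{8,-5})(Ω₁) = (0.348417, -0.072033) ; Y_{8,-5}(Ω₂) = (-0.000000, -0.000000) ; Δ = (-0.000000, -0.000000)
  [-4]  conj(Y_{8,-4})(Ω₁) = (-0.000551, -0.000276) ; Y_{8,-4}(Ω₂) = (-0.000009, 0.000003) ; Δ = (0.000000, 0.000000)
  [-3]  conj(Y_{8,-3})(Ω₁) = (-0.140081, -0.300287) ; Y_{8,-3}(Ω₂) = (-0.000180, 0.000296) ; Δ = (0.000114, 0.000012)
  [-2]  conj(Y_{8,-2})(Ω₁) = (0.011824, -0.049911) ; Y_{8,-2}(Ω₂) = (0.001396, 0.008640) ; Δ = (0.000448, 0.000032)
  [-1]  conj(Y_{8,-1})(Ω₁) = (-0.248295, 0.196346) ; Y_{8,-1}(Ω₂) = (0.108855, 0.092677) ; Δ = (-0.045225, -0.001638)
  [+0]  conj(Y_{8,0})(Ω₁) = (-0.066392, -0.000000) ; Y_{8,0}(Ω₂) = (1.145332, 0.000000) ; Δ = (-0.076041, -0.000000)
  [+1]  conj(Y_{8,1})(Ω₁) = (0.248295, 0.196346) ; Y_{8,1}(Ω₂) = (-0.108855, 0.092677) ; Δ = (-0.045225, 0.001638)
  [+2]  conj(Y_{8,2})(Ω₁) = (0.011824, 0.049911) ; Y_{8,2}(Ω₂) = (0.001396, -0.008640) ; Δ = (0.000448, -0.000032)
  [+3]  conj(Y_{8,3})(Ω₁) = (0.140081, -0.300287) ; Y_{8,3}(Ω₂) = (0.000180, 0.000296) ; Δ = (0.000114, -0.000012)
  [+4]  conj(Y_{8,4})(Ω₁) = (-0.000551, 0.000276) ; Y_{8,4}(Ω₂) = (-0.000009, -0.000003) ; Δ = (0.000000, -0.000000)
  [+5]  conj(Y_{8,5})(Ω₁) = (-0.348417, -0.072033) ; Y_{8,5}(Ω₂) = (0.000000, -0.000000) ; Δ = (-0.000000, 0.000000)
  [+6]  conj(Y_{8,6})(Ω₁) = (0.075224, 0.089703) ; Y_{8,6}(Ω₂) = (-0.000000, 0.000000) ; Δ = (-0.000000, 0.000000)
  [+7]  conj(Y_{8,7})(Ω₁) = (0.010535, 0.366445) ; Y_{8,7}(Ω₂) = (-0.000000, -0.000000) ; Δ = (0.000000, -0.000000)
  [+8]  conj(Y_{8,8})(Ω₁) = (0.258298, -0.346666) ; Y_{8,8}(Ω₂) = (0.000000, 0.000000) ; Δ = (0.000000, -0.000000)
Accumulated sum (-0.165368, 0.000000); after 4π/(2l+1) scaling, (-0.122239, 0.000000) ⇒ P_8 = -0.122239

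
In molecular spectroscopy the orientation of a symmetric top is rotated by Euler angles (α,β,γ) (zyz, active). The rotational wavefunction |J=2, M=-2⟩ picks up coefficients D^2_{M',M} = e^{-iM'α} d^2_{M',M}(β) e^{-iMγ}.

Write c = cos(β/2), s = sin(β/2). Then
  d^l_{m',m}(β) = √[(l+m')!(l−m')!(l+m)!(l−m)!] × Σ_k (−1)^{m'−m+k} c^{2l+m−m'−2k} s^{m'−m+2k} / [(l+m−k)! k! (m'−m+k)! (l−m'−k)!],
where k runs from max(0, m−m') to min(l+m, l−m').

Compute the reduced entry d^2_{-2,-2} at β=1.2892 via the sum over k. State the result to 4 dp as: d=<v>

d^2_{-2,-2}(β=1.2892) via the finite sum:
c=cos(1.289200/2)=0.799340, s=sin(1.289200/2)=0.600879; N=√[1·24·1·24]=24.000000
Admissible k: 0..0 (factorial args all ≥0)
  k=0: (−1)^0·24.0000/(24)·0.7993^4·0.6009^0 = +0.408250
d^2_{-2,-2}(1.2892) = +0.408250

d=0.4083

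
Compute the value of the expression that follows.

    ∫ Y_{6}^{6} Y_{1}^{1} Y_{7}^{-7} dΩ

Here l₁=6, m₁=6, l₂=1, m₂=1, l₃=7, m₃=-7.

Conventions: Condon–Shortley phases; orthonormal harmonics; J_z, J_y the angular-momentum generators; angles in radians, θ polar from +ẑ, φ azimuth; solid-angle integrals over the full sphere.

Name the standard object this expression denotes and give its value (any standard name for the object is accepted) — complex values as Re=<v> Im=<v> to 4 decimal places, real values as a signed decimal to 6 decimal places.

Gaunt coefficient, -0.333779

This is a Gaunt coefficient — the integral of a triple product of spherical harmonics over the sphere.
Rules hold: Σm=0, L=14 even, 5≤7≤7.
N = 13·3·15 = 585
Δ = 0!·12!·2!/15! = 1/1365
Racah Σ t=0..0: t=0:+1/518400 = 1/518400
⇒ 3j(6 1 7; 0 0 0)² = 7/195, sgn -1
Racah Σ t=0..0: t=0:+1/958003200 = 1/958003200
⇒ 3j(6 1 7; 6 1 -7)² = 1/15, sgn +1
4πI² = N·(3j₀)²·(3jₘ)² = 7/5
I = -1·√(1.4/4π) = -0.33377906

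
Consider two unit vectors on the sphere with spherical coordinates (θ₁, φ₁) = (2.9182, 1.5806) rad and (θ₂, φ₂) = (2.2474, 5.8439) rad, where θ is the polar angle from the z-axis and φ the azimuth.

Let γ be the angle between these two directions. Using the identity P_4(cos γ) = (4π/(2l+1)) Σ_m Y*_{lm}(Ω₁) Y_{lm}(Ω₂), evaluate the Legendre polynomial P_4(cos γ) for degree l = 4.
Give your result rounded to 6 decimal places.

-0.340718

Addition theorem: P_4(cos γ) = (4π/9) Σ_m Y*_{lm}(Ω₁) Y_{lm}(Ω₂), m = −4…4:
  [-4]  conj(Y_{4,-4})(Ω₁) = 0.00107 + 0.00004j ; Y_{4,-4}(Ω₂) = -0.03030 + 0.16072j ; Δ = -0.00004 + 0.00017j
  [-3]  conj(Y_{4,-3})(Ω₁) = -0.00039 + 0.01327j ; Y_{4,-3}(Ω₂) = -0.09297 - 0.35968j ; Δ = 0.00481 - 0.00109j
  [-2]  conj(Y_{4,-2})(Ω₁) = -0.09285 - 0.00182j ; Y_{4,-2}(Ω₂) = 0.22643 + 0.27311j ; Δ = -0.02053 - 0.02577j
  [-1]  conj(Y_{4,-1})(Ω₁) = 0.00366 - 0.37368j ; Y_{4,-1}(Ω₂) = 0.05342 + 0.02510j ; Δ = 0.00958 - 0.01987j
  [+0]  conj(Y_{4,0})(Ω₁) = 0.64753 + 0.00000j ; Y_{4,0}(Ω₂) = -0.35776 + 0.00000j ; Δ = -0.23166 + 0.00000j
  [+1]  conj(Y_{4,1})(Ω₁) = -0.00366 - 0.37368j ; Y_{4,1}(Ω₂) = -0.05342 + 0.02510j ; Δ = 0.00958 + 0.01987j
  [+2]  conj(Y_{4,2})(Ω₁) = -0.09285 + 0.00182j ; Y_{4,2}(Ω₂) = 0.22643 - 0.27311j ; Δ = -0.02053 + 0.02577j
  [+3]  conj(Y_{4,3})(Ω₁) = 0.00039 + 0.01327j ; Y_{4,3}(Ω₂) = 0.09297 - 0.35968j ; Δ = 0.00481 + 0.00109j
  [+4]  conj(Y_{4,4})(Ω₁) = 0.00107 - 0.00004j ; Y_{4,4}(Ω₂) = -0.03030 - 0.16072j ; Δ = -0.00004 - 0.00017j
Accumulated sum -0.24402 + 0.00000j; after 4π/(2l+1) scaling, -0.34072 + 0.00000j ⇒ P_4 = -0.340718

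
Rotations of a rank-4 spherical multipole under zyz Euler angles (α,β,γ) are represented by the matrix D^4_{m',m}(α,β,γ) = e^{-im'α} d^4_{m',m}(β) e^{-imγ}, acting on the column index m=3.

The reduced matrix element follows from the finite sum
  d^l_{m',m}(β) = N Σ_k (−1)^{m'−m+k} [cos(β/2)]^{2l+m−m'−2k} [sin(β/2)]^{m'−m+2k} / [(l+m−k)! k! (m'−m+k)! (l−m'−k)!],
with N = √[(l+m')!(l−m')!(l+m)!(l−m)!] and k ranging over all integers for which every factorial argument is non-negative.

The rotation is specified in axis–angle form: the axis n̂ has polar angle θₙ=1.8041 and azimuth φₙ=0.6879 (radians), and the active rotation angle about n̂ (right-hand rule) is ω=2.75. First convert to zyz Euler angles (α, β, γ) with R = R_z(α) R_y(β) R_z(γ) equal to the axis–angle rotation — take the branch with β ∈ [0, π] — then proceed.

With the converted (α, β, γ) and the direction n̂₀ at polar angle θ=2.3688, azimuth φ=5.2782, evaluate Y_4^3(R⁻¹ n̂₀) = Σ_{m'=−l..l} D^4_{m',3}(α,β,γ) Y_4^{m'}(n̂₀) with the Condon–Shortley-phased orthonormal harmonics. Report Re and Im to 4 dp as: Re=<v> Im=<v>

Axis–angle → zyz. n̂ = (sinθₙcosφₙ, sinθₙsinφₙ, cosθₙ) = (+0.751650, +0.617715, -0.231193), ω = 2.7500.
R = I cosω + sinω [n̂]ₓ + (1−cosω) n̂n̂ᵀ gives
  R = [+0.162886, +0.981702, -0.098640; +0.805227, -0.190043, -0.561688; -0.570156, +0.012063, -0.821448]
β = atan2(√(R₁₃²+R₂₃²), R₃₃) = 2.534742; α = atan2(R₂₃, R₁₃) mod 2π = 4.538548; γ = atan2(R₃₂, −R₃₁) mod 2π = 0.021155
Need the full column D^4_{m',3} for m'=−4..4 at α=4.5385, β=2.5347, γ=0.0212.
cos(β/2)=0.298791, sin(β/2)=0.954319
d^4_{-4,3}: single k=7 term ⇒ +0.609209;  D = +0.442067-0.419180i
d^4_{-3,3}: k∈[6..7] ⇒ +0.472055 -0.687935 = -0.215879;  D = -0.119206-0.179982i
d^4_{-2,3}: k∈[5..6] ⇒ +0.237003 -0.805907 = -0.568904;  D = +0.521493-0.227369i
d^4_{-1,3}: k∈[4..5] ⇒ +0.087450 -0.535261 = -0.447810;  D = +0.105273+0.435260i
d^4_{0,3}: k∈[3..4] ⇒ +0.024490 -0.249823 = -0.225334;  D = -0.224880+0.014291i
d^4_{1,3}: k∈[2..3] ⇒ +0.005144 -0.087450 = -0.082307;  D = +0.009066-0.081806i
d^4_{2,3}: k∈[1..2] ⇒ +0.000759 -0.023233 = -0.022474;  D = +0.021572+0.006302i
d^4_{3,3}: k∈[0..1] ⇒ +0.000064 -0.004536 = -0.004473;  D = -0.001978+0.004012i
d^4_{4,3}: single k=0 term ⇒ -0.000574;  D = -0.000463-0.000339i
Y_4^{m'}(θ=2.3688,φ=5.2782) and Σ D·Y over m':
  (+0.4421-0.4192i)·(-0.0671-0.0809i)  (-0.1192-0.1800i)·(+0.3025-0.0385i)  (+0.5215-0.2274i)·(-0.1794+0.3820i)  (+0.1053+0.4353i)·(-0.0746-0.1174i)  (-0.2249+0.0143i)·(-0.3365+0.0000i)  (+0.0091-0.0818i)·(+0.0746-0.1174i)  (+0.0216+0.0063i)·(-0.1794-0.3820i)  (-0.0020+0.0040i)·(-0.3025-0.0385i)  (-0.0005-0.0003i)·(-0.0671+0.0809i)
Y_4^3(R⁻¹ n̂) = -0.003946+0.115179i

Re=-0.0039 Im=0.1152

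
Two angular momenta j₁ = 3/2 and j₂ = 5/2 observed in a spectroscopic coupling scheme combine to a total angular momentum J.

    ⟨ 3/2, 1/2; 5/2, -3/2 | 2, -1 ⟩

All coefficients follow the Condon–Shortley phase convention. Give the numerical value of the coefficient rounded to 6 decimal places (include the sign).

+0.154303  (= +√(1/42))

j₁+j₂−J=2  J+j₁−j₂=1  J−j₁+j₂=3  j₁+j₂+J+1=7
(j₁±m₁, j₂±m₂, J±M) = (2,1,1,4,1,3)
P² = 24/7
sum k=0..1:
  [0] +1/4 = 1/4
  [1] −1/6 = -1/6
S = 1/12
C² = P²·S² = 1/42 ; C = +0.154303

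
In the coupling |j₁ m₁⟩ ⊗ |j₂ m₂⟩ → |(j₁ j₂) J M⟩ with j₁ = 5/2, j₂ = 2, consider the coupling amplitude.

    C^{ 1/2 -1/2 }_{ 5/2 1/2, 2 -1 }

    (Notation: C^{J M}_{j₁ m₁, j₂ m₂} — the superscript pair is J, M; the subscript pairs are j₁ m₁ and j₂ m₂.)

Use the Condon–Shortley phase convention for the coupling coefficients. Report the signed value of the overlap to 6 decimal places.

j₁+j₂−J=4  J+j₁−j₂=1  J−j₁+j₂=0  j₁+j₂+J+1=6
(j₁±m₁, j₂±m₂, J±M) = (3,2,1,3,0,1)
P² = 24/5
sum k=1..1:
  [1] −1/6 = -1/6
S = -1/6
C² = P²·S² = 2/15 ; C = -0.365148

−√(2/15) = -0.365148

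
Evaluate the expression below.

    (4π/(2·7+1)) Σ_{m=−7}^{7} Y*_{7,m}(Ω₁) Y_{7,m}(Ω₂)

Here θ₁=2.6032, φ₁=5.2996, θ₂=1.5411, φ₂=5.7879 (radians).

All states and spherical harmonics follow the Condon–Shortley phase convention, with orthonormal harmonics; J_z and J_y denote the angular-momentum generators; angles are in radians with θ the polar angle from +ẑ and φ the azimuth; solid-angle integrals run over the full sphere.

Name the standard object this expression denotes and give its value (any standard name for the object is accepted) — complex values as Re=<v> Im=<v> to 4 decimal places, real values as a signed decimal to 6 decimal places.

This sum is the spherical-harmonic addition theorem: it equals the Legendre polynomial P_l(cos γ) of the angle γ between the two directions.
Summing Y*_{l m}(θ₁,φ₁)·Y_{l m}(θ₂,φ₂) over m ∈ [−7, 7]; prefactor 4π/(2·7+1) = 0.837758:
  term(m=-7) = (-0.002235, 0.000634)   from Y*(Ω₁)=(0.003841, -0.002639), Y(Ω₂)=(-0.472338, -0.159366)
  term(m=-6) = (0.001581, 0.000340)   from Y*(Ω₁)=(-0.027093, -0.010874), Y(Ω₂)=(-0.054609, 0.009367)
  term(m=-5) = (0.030895, 0.026027)   from Y*(Ω₁)=(0.022780, 0.109267), Y(Ω₂)=(0.284767, -0.223376)
  term(m=-4) = (-0.006954, -0.017289)   from Y*(Ω₁)=(0.201208, -0.204188), Y(Ω₂)=(0.025932, -0.059608)
  term(m=-3) = (0.016420, -0.154473)   from Y*(Ω₁)=(-0.469238, -0.090651), Y(Ω₂)=(0.027576, 0.323872)
  term(m=-2) = (-0.015880, 0.023504)   from Y*(Ω₁)=(0.158319, 0.378279), Y(Ω₂)=(0.037921, 0.057852)
  term(m=-1) = (0.023707, -0.012593)   from Y*(Ω₁)=(-0.047721, 0.071705), Y(Ω₂)=(-0.274205, -0.148124)
  term(m=+0) = (-0.031063, 0.000000)   from Y*(Ω₁)=(0.441227, -0.000000), Y(Ω₂)=(-0.070400, 0.000000)
  term(m=+1) = (0.023707, 0.012593)   from Y*(Ω₁)=(0.047721, 0.071705), Y(Ω₂)=(0.274205, -0.148124)
  term(m=+2) = (-0.015880, -0.023504)   from Y*(Ω₁)=(0.158319, -0.378279), Y(Ω₂)=(0.037921, -0.057852)
  term(m=+3) = (0.016420, 0.154473)   from Y*(Ω₁)=(0.469238, -0.090651), Y(Ω₂)=(-0.027576, 0.323872)
  term(m=+4) = (-0.006954, 0.017289)   from Y*(Ω₁)=(0.201208, 0.204188), Y(Ω₂)=(0.025932, 0.059608)
  term(m=+5) = (0.030895, -0.026027)   from Y*(Ω₁)=(-0.022780, 0.109267), Y(Ω₂)=(-0.284767, -0.223376)
  term(m=+6) = (0.001581, -0.000340)   from Y*(Ω₁)=(-0.027093, 0.010874), Y(Ω₂)=(-0.054609, -0.009367)
  term(m=+7) = (-0.002235, -0.000634)   from Y*(Ω₁)=(-0.003841, -0.002639), Y(Ω₂)=(0.472338, -0.159366)
Total Σ_m = (0.064005, 0.000000). Multiply by 0.837758: (0.053621, 0.000000). P_7(cos γ) = 0.053621

Legendre polynomial (addition theorem), +0.053621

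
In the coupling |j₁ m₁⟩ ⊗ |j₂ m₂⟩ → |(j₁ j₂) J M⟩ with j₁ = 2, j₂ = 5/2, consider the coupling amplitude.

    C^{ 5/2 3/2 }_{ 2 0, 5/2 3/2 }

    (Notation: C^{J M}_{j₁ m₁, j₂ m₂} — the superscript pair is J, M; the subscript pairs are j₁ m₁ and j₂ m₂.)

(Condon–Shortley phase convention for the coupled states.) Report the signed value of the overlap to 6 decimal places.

j₁+j₂−J=2  J+j₁−j₂=2  J−j₁+j₂=3  j₁+j₂+J+1=8
(j₁±m₁, j₂±m₂, J±M) = (2,2,4,1,4,1)
P² = 288/35
sum k=1..2:
  [1] −1/6 = -1/6
  [2] +1/8 = 1/8
S = -1/24
C² = P²·S² = 1/70 ; C = -0.119523

−√(1/70) ≈ -0.119523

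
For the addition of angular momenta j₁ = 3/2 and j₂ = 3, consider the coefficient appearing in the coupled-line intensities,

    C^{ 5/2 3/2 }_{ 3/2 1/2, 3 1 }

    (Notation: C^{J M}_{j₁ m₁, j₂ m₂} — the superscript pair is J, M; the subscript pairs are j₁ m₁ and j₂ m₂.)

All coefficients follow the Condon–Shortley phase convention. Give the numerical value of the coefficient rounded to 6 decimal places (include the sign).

−√(7/20) = -0.591608

triangle: 2!*1!*4!/8! = 48/40320
(j±m)!: 2!*1!*4!*2!*4!*1! = 2304
prefactor² = (2J+1)*Δ*N² = 576/35
  k=0: +1/(0!*2!*1!*4!*0!*0!) = 1/48
  k=1: −1/(1!*1!*0!*3!*1!*1!) = -1/6
Σ = -7/48  ⇒  CG² = 576/35*(-7/48)² = 7/20
CG = −√(7/20) = -0.591608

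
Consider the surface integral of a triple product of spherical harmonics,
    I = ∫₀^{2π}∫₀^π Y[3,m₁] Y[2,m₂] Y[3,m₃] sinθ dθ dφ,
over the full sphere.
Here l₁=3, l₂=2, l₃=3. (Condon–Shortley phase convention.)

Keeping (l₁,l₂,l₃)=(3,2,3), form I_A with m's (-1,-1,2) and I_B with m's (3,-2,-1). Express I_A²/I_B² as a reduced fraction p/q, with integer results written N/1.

l's match ⇒ only the (l;m) 3-j factors differ between A and B.
A: triangle coeff Δ(3,2,3) = 1/3780; Σ_t [0,1]: t=0:+1/48 t=1:−1/12 = -1/16; (3j)²=1/28 [(3 2 3; -1 -1 2)], sign=+1
B: triangle coeff Δ(3,2,3) = 1/3780; Σ_t [0,0]: t=0:+1/96 = 1/96; (3j)²=1/42 [(3 2 3; 3 -2 -1)], sign=+1
I_A²/I_B² = (1/28)/(1/42) = 3/2

3/2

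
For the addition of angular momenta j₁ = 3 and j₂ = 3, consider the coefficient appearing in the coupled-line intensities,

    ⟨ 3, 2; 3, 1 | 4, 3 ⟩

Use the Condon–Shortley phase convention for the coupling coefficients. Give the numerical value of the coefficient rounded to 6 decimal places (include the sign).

triangle: 2!×4!×4!/11! = 1152/39916800
(j±m)!: 5!×1!×4!×2!×7!×1! = 29030400
prefactor² = (2J+1)×Δ×N² = 82944/11
  k=0: +1/(0!×2!×1!×4!×3!×0!) = 1/288
  k=1: −1/(1!×1!×0!×3!×4!×1!) = -1/144
Σ = -1/288  ⇒  CG² = 82944/11×(-1/288)² = 1/11
CG = −√(1/11) = -0.301511

−√(1/11) ≈ -0.301511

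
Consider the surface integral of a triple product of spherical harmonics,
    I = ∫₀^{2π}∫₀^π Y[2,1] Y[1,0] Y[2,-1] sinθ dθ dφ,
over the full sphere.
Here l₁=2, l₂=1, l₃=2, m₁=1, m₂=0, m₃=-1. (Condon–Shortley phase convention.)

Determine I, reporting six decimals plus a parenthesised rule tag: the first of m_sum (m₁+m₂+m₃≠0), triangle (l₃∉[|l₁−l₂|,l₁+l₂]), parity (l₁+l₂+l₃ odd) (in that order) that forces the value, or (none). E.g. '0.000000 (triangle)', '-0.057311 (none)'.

L=5 odd ⇒ parity kills the (l;000) factor ⇒ I = 0

0.000000 (parity)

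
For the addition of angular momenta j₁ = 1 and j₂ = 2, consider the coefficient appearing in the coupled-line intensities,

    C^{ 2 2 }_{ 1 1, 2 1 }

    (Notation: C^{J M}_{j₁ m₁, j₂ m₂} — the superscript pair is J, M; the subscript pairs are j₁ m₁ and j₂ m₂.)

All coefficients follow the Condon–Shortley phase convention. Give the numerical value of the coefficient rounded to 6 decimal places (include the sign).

+0.577350

j₁+j₂−J=1  J+j₁−j₂=1  J−j₁+j₂=3  j₁+j₂+J+1=6
(j₁±m₁, j₂±m₂, J±M) = (2,0,3,1,4,0)
P² = 12
sum k=0..0:
  [0] +1/6 = 1/6
S = 1/6
C² = P²·S² = 1/3 ; C = +0.577350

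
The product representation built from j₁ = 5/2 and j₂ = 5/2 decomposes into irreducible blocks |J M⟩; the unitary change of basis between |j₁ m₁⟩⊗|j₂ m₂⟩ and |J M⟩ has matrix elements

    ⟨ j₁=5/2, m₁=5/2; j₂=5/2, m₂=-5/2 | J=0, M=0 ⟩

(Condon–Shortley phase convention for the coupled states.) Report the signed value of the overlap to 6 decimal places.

+0.408248  (= +√(1/6))

triangle: 5!·0!·0!/6! = 120/720
(j±m)!: 5!·0!·0!·5!·0!·0! = 14400
prefactor² = (2J+1)·Δ·N² = 2400
  k=0: +1/(0!·5!·0!·0!·0!·0!) = 1/120
Σ = 1/120  ⇒  CG² = 2400·(1/120)² = 1/6
CG = +√(1/6) = +0.408248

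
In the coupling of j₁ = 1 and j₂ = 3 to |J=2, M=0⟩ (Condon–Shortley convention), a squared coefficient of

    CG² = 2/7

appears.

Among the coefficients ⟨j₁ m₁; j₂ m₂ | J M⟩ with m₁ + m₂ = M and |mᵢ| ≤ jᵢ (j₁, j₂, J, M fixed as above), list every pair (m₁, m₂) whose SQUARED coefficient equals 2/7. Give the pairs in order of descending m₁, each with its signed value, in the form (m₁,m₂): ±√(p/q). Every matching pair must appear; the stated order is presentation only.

(1,-1): +√(2/7); (-1,1): +√(2/7)

Admissible pairs with m₁+m₂ = M = 0: (-1,1), (0,0), (1,-1)
  (m₁,m₂)=(1,-1): CG² = 2/7, CG = +√(2/7)   ← matches the target
  (m₁,m₂)=(0,0): CG² = 3/7, CG = −√(3/7)
  (m₁,m₂)=(-1,1): CG² = 2/7, CG = +√(2/7)   ← matches the target
Pairs with CG² = 2/7: (1,-1): +√(2/7); (-1,1): +√(2/7)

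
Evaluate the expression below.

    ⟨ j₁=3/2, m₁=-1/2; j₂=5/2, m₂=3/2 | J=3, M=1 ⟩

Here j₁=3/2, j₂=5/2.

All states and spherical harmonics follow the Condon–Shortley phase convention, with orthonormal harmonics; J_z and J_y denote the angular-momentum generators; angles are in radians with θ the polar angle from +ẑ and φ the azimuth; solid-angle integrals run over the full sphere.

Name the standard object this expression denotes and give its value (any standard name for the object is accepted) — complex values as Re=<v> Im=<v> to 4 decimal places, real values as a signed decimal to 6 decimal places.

This is a Clebsch–Gordan (vector-coupling) coefficient.
j₁+j₂−J=1  J+j₁−j₂=2  J−j₁+j₂=4  j₁+j₂+J+1=8
(j₁±m₁, j₂±m₂, J±M) = (1,2,4,1,4,2)
P² = 96/5
sum k=0..1:
  [0] +1/48 = 1/48
  [1] −1/6 = -1/6
S = -7/48
C² = P²·S² = 49/120 ; C = -0.639010

Clebsch–Gordan coefficient, −√(49/120) ≈ -0.639010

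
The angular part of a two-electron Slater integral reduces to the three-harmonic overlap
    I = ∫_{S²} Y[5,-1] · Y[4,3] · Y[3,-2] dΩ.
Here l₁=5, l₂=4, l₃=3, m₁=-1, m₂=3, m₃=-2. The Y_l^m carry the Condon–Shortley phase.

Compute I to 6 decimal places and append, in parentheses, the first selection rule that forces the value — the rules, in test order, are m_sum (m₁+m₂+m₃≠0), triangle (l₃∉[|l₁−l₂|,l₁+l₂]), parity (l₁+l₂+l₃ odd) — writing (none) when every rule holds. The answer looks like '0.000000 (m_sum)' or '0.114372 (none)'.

Rules hold: Σm=0, L=12 even, 1≤3≤9.
N = 11·9·7 = 693
Δ = 6!·4!·2!/13! = 1/180180
Racah Σ t=2..4: t=2:+1/576 t=3:−1/144 t=4:+1/576 = -1/288
⇒ 3j(5 4 3; 0 0 0)² = 20/1001, sgn +1
Racah Σ t=5..6: t=5:−1/1440 t=6:+1/17280 = -11/17280
⇒ 3j(5 4 3; -1 3 -2)² = 11/468, sgn +1
4πI² = N·(3j₀)²·(3jₘ)² = 55/169
I = +1·√(0.325444/4π) = 0.16092854
No selection rule forces the value: the integral is nonzero (none).

0.160929 (none)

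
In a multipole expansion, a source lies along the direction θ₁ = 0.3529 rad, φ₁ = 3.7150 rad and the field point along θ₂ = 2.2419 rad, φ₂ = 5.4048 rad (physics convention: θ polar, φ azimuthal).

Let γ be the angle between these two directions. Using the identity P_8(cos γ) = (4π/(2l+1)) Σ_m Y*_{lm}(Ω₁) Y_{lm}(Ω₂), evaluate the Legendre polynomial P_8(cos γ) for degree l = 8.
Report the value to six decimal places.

Expand P_8 via completeness: Σ_{m} conj(Y_{8,m}) at Ω₁ times Y_{8,m} at Ω₂ —
  m=-8: Y*=-0.00001 - 0.00010j  Y=0.05366 + 0.04938j  product 0.00000 - 0.00001j
  m=-7: Y*=0.00073 + 0.00087j  Y=-0.22953 + 0.03106j  product -0.00020 - 0.00018j
  m=-6: Y*=-0.00749 - 0.00231j  Y=0.22069 - 0.35363j  product -0.00247 + 0.00214j
  m=-5: Y*=0.03698 - 0.01041j  Y=0.13140 + 0.39590j  product 0.00898 + 0.01327j
  m=-4: Y*=-0.09102 + 0.10319j  Y=-0.07891 - 0.03078j  product 0.01036 - 0.00534j
  m=-3: Y*=0.05211 - 0.34616j  Y=-0.27884 + 0.15467j  product 0.03901 + 0.10459j
  m=-2: Y*=0.23480 + 0.52022j  Y=0.04951 - 0.26314j  product 0.14852 - 0.03603j
  m=-1: Y*=-0.33682 - 0.21751j  Y=-0.13277 - 0.16008j  product 0.00990 + 0.08280j
  m=+0: Y*=-0.30619 + 0.00000j  Y=0.30294 + 0.00000j  product -0.09276 + 0.00000j
  m=+1: Y*=0.33682 - 0.21751j  Y=0.13277 - 0.16008j  product 0.00990 - 0.08280j
  m=+2: Y*=0.23480 - 0.52022j  Y=0.04951 + 0.26314j  product 0.14852 + 0.03603j
  m=+3: Y*=-0.05211 - 0.34616j  Y=0.27884 + 0.15467j  product 0.03901 - 0.10459j
  m=+4: Y*=-0.09102 - 0.10319j  Y=-0.07891 + 0.03078j  product 0.01036 + 0.00534j
  m=+5: Y*=-0.03698 - 0.01041j  Y=-0.13140 + 0.39590j  product 0.00898 - 0.01327j
  m=+6: Y*=-0.00749 + 0.00231j  Y=0.22069 + 0.35363j  product -0.00247 - 0.00214j
  m=+7: Y*=-0.00073 + 0.00087j  Y=0.22953 + 0.03106j  product -0.00020 + 0.00018j
  m=+8: Y*=-0.00001 + 0.00010j  Y=0.05366 - 0.04938j  product 0.00000 + 0.00001j
Total Σ_m = 0.33546 - 0.00000j. Multiply by 0.739198: 0.24797 - 0.00000j. P_8(cos γ) = 0.247971

0.247971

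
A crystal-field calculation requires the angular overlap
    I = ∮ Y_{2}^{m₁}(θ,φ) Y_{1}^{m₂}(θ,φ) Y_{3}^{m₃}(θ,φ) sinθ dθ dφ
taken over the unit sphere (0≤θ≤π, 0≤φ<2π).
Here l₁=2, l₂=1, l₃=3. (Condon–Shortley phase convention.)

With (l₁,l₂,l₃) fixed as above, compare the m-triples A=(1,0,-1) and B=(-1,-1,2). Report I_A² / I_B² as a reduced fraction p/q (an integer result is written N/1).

4/5

l's match ⇒ only the (l;m) 3-j factors differ between A and B.
A: triangle coeff Δ(2,1,3) = 1/105; Σ_t [0,0]: t=0:+1/6 = 1/6; (3j)²=8/105 [(2 1 3; 1 0 -1)], sign=+1
B: triangle coeff Δ(2,1,3) = 1/105; Σ_t [0,0]: t=0:+1/12 = 1/12; (3j)²=2/21 [(2 1 3; -1 -1 2)], sign=-1
I_A²/I_B² = (8/105)/(2/21) = 4/5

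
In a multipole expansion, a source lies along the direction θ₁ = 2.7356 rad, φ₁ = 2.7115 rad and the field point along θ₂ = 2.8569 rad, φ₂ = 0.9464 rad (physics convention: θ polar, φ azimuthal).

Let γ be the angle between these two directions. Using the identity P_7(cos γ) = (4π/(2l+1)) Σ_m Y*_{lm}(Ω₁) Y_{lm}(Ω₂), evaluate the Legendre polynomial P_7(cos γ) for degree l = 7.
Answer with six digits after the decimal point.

-0.405774

Expand P_7 via completeness: Σ_{m} conj(Y_{7,m}) at Ω₁ times Y_{7,m} at Ω₂ —
  term(m=-7) = 0.00000 - 0.00000j   from Y*(Ω₁)=0.00074 + 0.00010j, Y(Ω₂)=0.00006 - 0.00002j
  term(m=-6) = -0.00000 - 0.00001j   from Y*(Ω₁)=0.00552 + 0.00347j, Y(Ω₂)=-0.00073 - 0.00050j
  term(m=-5) = -0.00020 + 0.00014j   from Y*(Ω₁)=0.01926 + 0.02941j, Y(Ω₂)=0.00014 + 0.00704j
  term(m=-4) = 0.00367 + 0.00361j   from Y*(Ω₁)=0.01948 + 0.12930j, Y(Ω₂)=0.03145 - 0.02362j
  term(m=-3) = 0.02872 - 0.04356j   from Y*(Ω₁)=-0.09276 + 0.32195j, Y(Ω₂)=-0.14867 - 0.04638j
  term(m=-2) = -0.20672 - 0.08464j   from Y*(Ω₁)=-0.35139 + 0.40831j, Y(Ω₂)=0.13123 + 0.39335j
  term(m=-1) = -0.04316 + 0.21933j   from Y*(Ω₁)=-0.32696 + 0.14999j, Y(Ω₂)=0.36330 - 0.50418j
  term(m=+0) = -0.04896 + 0.00000j   from Y*(Ω₁)=0.30534 + 0.00000j, Y(Ω₂)=-0.16035 + 0.00000j
  term(m=+1) = -0.04316 - 0.21933j   from Y*(Ω₁)=0.32696 + 0.14999j, Y(Ω₂)=-0.36330 - 0.50418j
  term(m=+2) = -0.20672 + 0.08464j   from Y*(Ω₁)=-0.35139 - 0.40831j, Y(Ω₂)=0.13123 - 0.39335j
  term(m=+3) = 0.02872 + 0.04356j   from Y*(Ω₁)=0.09276 + 0.32195j, Y(Ω₂)=0.14867 - 0.04638j
  term(m=+4) = 0.00367 - 0.00361j   from Y*(Ω₁)=0.01948 - 0.12930j, Y(Ω₂)=0.03145 + 0.02362j
  term(m=+5) = -0.00020 - 0.00014j   from Y*(Ω₁)=-0.01926 + 0.02941j, Y(Ω₂)=-0.00014 + 0.00704j
  term(m=+6) = -0.00000 + 0.00001j   from Y*(Ω₁)=0.00552 - 0.00347j, Y(Ω₂)=-0.00073 + 0.00050j
  term(m=+7) = 0.00000 + 0.00000j   from Y*(Ω₁)=-0.00074 + 0.00010j, Y(Ω₂)=-0.00006 - 0.00002j
Accumulated sum -0.48436 - 0.00000j; after 4π/(2l+1) scaling, -0.40577 - 0.00000j ⇒ P_7 = -0.405774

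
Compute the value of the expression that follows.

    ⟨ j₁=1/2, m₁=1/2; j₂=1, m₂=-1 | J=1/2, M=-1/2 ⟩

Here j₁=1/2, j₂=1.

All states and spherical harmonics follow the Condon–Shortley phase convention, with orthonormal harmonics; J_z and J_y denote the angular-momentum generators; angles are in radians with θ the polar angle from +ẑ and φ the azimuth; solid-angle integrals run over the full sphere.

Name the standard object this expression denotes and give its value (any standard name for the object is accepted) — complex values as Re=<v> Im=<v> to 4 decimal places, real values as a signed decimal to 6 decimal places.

This is a Clebsch–Gordan (vector-coupling) coefficient.
triangle: 1!·0!·1!/3! = 1/6
(j±m)!: 1!·0!·0!·2!·0!·1! = 2
prefactor² = (2J+1)·Δ·N² = 2/3
  k=0: +1/(0!·1!·0!·0!·0!·1!) = 1
Σ = 1  ⇒  CG² = 2/3·1² = 2/3
CG = +√(2/3) = +0.816497

Clebsch–Gordan coefficient, +√(2/3) ≈ +0.816497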